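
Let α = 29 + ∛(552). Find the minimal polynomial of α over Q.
m_α(x) = x^3 - 87x^2 + 2523x - 24941

Set β = α - 29 = ∛(552), so β^3 = 552. Then (α - 29)^3 - 552 = 0, i.e. α is a root of g(x) = (x - 29)^3 - 552 = x^3 - 87x^2 + 2523x - 24941. Since g(x) = h(x - 29) where h(x) = x^3 - 552, and h is irreducible over Q (because 552 is not a perfect cube, so h has no rational root, and a monic cubic with no rational root is irreducible), g is also irreducible (irreducibility is preserved under the substitution x → x - 29). Hence m_α(x) = x^3 - 87x^2 + 2523x - 24941.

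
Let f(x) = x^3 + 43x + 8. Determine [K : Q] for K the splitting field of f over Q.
[K : Q] = 6

By the rational root test, any rational root of the monic integer polynomial f(x) = x^3 + 43x + 8 must be an integer dividing the constant term 8, i.e. one of ±{1, 2, 4, 8}. Evaluating: f(1) = 52, f(-1) = -36, f(2) = 102, f(-2) = -86, f(4) = 244, f(-4) = -228, f(8) = 864, f(-8) = -848; none is 0, so f has no rational root and is therefore irreducible over Q (a cubic with no linear factor over a field is irreducible). For an irreducible cubic, the Galois group is A_3 or S_3 according as the discriminant disc(f) = -4a^3 - 27b^2 = -4·(43)^3 - 27·(8)^2 = -319756 is or is not a square in Q. Here disc(f) = -319756 is not a perfect square in Q, so the Galois group of f over Q is not contained in A_3 and must be all of S_3. The splitting field has degree |S_3| = 6 over Q, so [K : Q] = 6.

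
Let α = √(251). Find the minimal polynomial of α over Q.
m_α(x) = x^2 - 251

α satisfies α^2 - 251 = 0, so x^2 - 251 annihilates α. Since d = 251 is squarefree and ≠ 1, it is not a perfect square in Q, so x^2 - 251 has no rational root and is therefore irreducible over Q (a degree-2 polynomial over a field is irreducible iff it has no root). Hence m_α(x) = x^2 - 251.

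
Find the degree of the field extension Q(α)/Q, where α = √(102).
[Q(α):Q] = 2

[Q(α):Q] equals the degree of the minimal polynomial of α. Here α^2 = 102 and x^2 - 102 is irreducible (d = 102 is squarefree, ≠ 1, hence not a square), so deg(m_α) = 2. Thus [Q(α):Q] = 2.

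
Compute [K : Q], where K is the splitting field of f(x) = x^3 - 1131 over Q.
[K : Q] = 6

The roots of x^3 - 1131 are ∛1131, ω∛1131, ω^2∛1131 where ω = e^(2πi/3) is a primitive cube root of unity, so K = Q(∛1131, ω). Now [Q(∛1131):Q] = 3 (since 1131 is not a perfect cube, x^3 - 1131 is irreducible) and [Q(ω):Q] = 2. Both 2 and 3 divide [K:Q], and [K:Q] ≤ 3·2 = 6, so [K:Q] = 6. (Equivalently: Q(∛1131) ⊂ R but ω ∉ R, so [K : Q(∛1131)] = 2.)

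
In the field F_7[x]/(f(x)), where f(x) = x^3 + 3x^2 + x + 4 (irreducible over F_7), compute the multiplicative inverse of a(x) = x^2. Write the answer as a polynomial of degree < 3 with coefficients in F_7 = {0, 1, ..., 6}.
a(x)^(-1) ≡ 4x^2 + 3x + 5 (mod f(x))

Since f is irreducible over F_7, F_7[x]/(f) is a field and a(x) ≠ 0 has an inverse. Apply the extended Euclidean algorithm to f(x) and a(x) in F_7[x]: f(x) = (x + 3)·a(x) + (x + 4);  a(x) = (x + 3)·(x + 4) + (2). The last nonzero remainder is the constant 2 = gcd(f, a) in F_7. Back-substituting through the division chain expresses 2 = s(x)·a(x) + t(x)·f(x) with s(x) ≡ x^2 + 6x + 3 (mod f), so (x^2 + 6x + 3)·a(x) ≡ 2 (mod f). Multiplying by 2^(-1) ≡ 4 in F_7 gives a(x)^(-1) ≡ 4·(x^2 + 6x + 3) ≡ 4x^2 + 3x + 5 (mod f). Check: (x^2)·(4x^2 + 3x + 5) = 4x^4 + 3x^3 + 5x^2 ≡ 1 (mod x^3 + 3x^2 + x + 4).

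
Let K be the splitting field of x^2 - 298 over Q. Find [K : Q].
[K : Q] = 2

f(x) = x^2 - 298 factors as (x - √298)(x + √298). The splitting field is K = Q(√298). Since 298 is squarefree and > 1, it is not a perfect square, so x^2 - 298 is irreducible over Q and [Q(√298) : Q] = 2. Hence [K : Q] = 2.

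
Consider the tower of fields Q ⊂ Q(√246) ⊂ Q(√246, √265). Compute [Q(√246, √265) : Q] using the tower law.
[Q(√246, √265) : Q] = 4

[Q(√246):Q] = 2 (min poly x^2 - 246, irreducible since 246 is squarefree > 1). For the top step, suppose √265 ∈ Q(√246), say √265 = c + d√246 with c, d ∈ Q. Squaring: 265 = c^2 + 246d^2 + 2cd√246. Since √246 ∉ Q this forces 2cd = 0. If d = 0 then √265 = c ∈ Q, contradicting 265 squarefree > 1. If c = 0 then 265 = 246d^2, so 246·265 = (246d)^2 is a perfect square in Q — but 246·265 = 65190 is not a perfect square (since 246 and 265 are distinct squarefree integers). Contradiction. Hence √265 ∉ Q(√246), so x^2 - 265 stays irreducible over Q(√246) and [Q(√246, √265) : Q(√246)] = 2. By the tower law, [Q(√246, √265) : Q] = 2 · 2 = 4.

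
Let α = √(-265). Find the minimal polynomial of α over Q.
m_α(x) = x^2 + 265

α satisfies α^2 + 265 = 0, so x^2 + 265 annihilates α. Since d = -265 is squarefree and ≠ 1, it is not a perfect square in Q, so x^2 + 265 has no rational root and is therefore irreducible over Q (a degree-2 polynomial over a field is irreducible iff it has no root). Hence m_α(x) = x^2 + 265.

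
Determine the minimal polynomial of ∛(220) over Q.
m_α(x) = x^3 - 220

α satisfies α^3 = 220, so x^3 - 220 annihilates α. By the rational root test, a rational root p/q (in lowest terms) of x^3 - 220 would satisfy p^3 = 220 q^3, forcing q = 1 and p^3 = 220; but 220 is not a perfect cube, contradiction. A monic cubic over Q with no rational root is irreducible (any nontrivial factorization would include a linear factor). Hence x^3 - 220 is the minimal polynomial of α, and in particular [Q(α):Q] = 3.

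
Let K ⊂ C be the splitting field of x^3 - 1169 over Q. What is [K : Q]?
[K : Q] = 6

The roots of x^3 - 1169 are ∛1169, ω∛1169, ω^2∛1169 where ω = e^(2πi/3) is a primitive cube root of unity, so K = Q(∛1169, ω). Now [Q(∛1169):Q] = 3 (since 1169 is not a perfect cube, x^3 - 1169 is irreducible) and [Q(ω):Q] = 2. Both 2 and 3 divide [K:Q], and [K:Q] ≤ 3·2 = 6, so [K:Q] = 6. (Equivalently: Q(∛1169) ⊂ R but ω ∉ R, so [K : Q(∛1169)] = 2.)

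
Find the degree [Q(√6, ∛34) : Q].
[Q(√6, ∛34) : Q] = 6

Let L = Q(√6, ∛34). Since Q(√6) ⊂ L and [Q(√6):Q] = 2, the tower law gives 2 | [L:Q]. Likewise Q(∛34) ⊂ L with [Q(∛34):Q] = 3 (because 34 is not a perfect cube), so 3 | [L:Q]. As gcd(2,3) = 1, [L:Q] is divisible by 6. Conversely L is generated over Q by √6 and ∛34, so [L:Q] ≤ 2·3 = 6. Therefore [Q(√6, ∛34) : Q] = 6.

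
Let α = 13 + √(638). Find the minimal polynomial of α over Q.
m_α(x) = x^2 - 26x - 469

From α - 13 = √(638), squaring gives (α - 13)^2 = 638, i.e. α^2 - 26α + 169 = 638, so α^2 - 26α - 469 = 0. The discriminant of x^2 - 26x - 469 is (-26)^2 - 4·(-469) = 676 + 1876 = 2552, and 4·(638) is not a perfect square in Q since 638 is squarefree and ≠ 1. Hence x^2 - 26x - 469 is irreducible over Q and is the minimal polynomial of α.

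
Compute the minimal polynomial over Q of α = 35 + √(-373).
m_α(x) = x^2 - 70x + 1598

From α - 35 = √(-373), squaring gives (α - 35)^2 = -373, i.e. α^2 - 70α + 1225 = -373, so α^2 - 70α + 1598 = 0. The discriminant of x^2 - 70x + 1598 is (-70)^2 - 4·(1598) = 4900 - 6392 = -1492, and 4·(-373) is not a perfect square in Q since -373 is squarefree and ≠ 1. Hence x^2 - 70x + 1598 is irreducible over Q and is the minimal polynomial of α.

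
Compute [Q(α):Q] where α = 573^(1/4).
[Q(α):Q] = 4

α is a root of x^4 - 573. By Eisenstein's criterion at the prime p = 3 (which divides the constant term 573 but p^2 = 9 does not, since 573 is squarefree), x^4 - 573 is irreducible over Q. Hence [Q(α):Q] = 4.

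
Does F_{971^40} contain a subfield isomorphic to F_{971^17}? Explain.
No: F_{971^17} is not a subfield of F_{971^40}

F_{p^m} embeds in F_{p^n} iff m | n. Here 17 ∤ 40 (since 40 = 2·17 + 6 with remainder 6 ≠ 0), so F_{971^17} is not a subfield of F_{971^40}. Equivalently: if it were, the tower law would give 17 = [F_{971^17}:F_971] dividing [F_{971^40}:F_971] = 40, contradiction.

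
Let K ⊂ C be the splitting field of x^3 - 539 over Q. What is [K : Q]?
[K : Q] = 6

The roots of x^3 - 539 are ∛539, ω∛539, ω^2∛539 where ω = e^(2πi/3) is a primitive cube root of unity, so K = Q(∛539, ω). Now [Q(∛539):Q] = 3 (since 539 is not a perfect cube, x^3 - 539 is irreducible) and [Q(ω):Q] = 2. Both 2 and 3 divide [K:Q], and [K:Q] ≤ 3·2 = 6, so [K:Q] = 6. (Equivalently: Q(∛539) ⊂ R but ω ∉ R, so [K : Q(∛539)] = 2.)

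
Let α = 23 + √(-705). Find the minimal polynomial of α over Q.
m_α(x) = x^2 - 46x + 1234

From α - 23 = √(-705), squaring gives (α - 23)^2 = -705, i.e. α^2 - 46α + 529 = -705, so α^2 - 46α + 1234 = 0. The discriminant of x^2 - 46x + 1234 is (-46)^2 - 4·(1234) = 2116 - 4936 = -2820, and 4·(-705) is not a perfect square in Q since -705 is squarefree and ≠ 1. Hence x^2 - 46x + 1234 is irreducible over Q and is the minimal polynomial of α.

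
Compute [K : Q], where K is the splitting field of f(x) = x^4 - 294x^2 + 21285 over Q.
[K : Q] = 4

Solving the quadratic in x^2: x^2 = (294 ± √(294^2 - 4·21285))/2 = (294 ± √1296)/2 = (294 ± 36)/2, giving x^2 = 129 or x^2 = 165. So f(x) = (x^2 - 129)(x^2 - 165) and the roots of f are ±√129, ±√165. Hence the splitting field is K = Q(√129, √165). Since 129 and 165 are distinct squarefree integers > 1, their product 21285 is not a perfect square, so √165 ∉ Q(√129). By the tower law [K:Q] = [Q(√129,√165):Q(√129)] · [Q(√129):Q] = 2 · 2 = 4.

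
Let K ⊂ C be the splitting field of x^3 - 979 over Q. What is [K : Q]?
[K : Q] = 6

The roots of x^3 - 979 are ∛979, ω∛979, ω^2∛979 where ω = e^(2πi/3) is a primitive cube root of unity, so K = Q(∛979, ω). Now [Q(∛979):Q] = 3 (since 979 is not a perfect cube, x^3 - 979 is irreducible) and [Q(ω):Q] = 2. Both 2 and 3 divide [K:Q], and [K:Q] ≤ 3·2 = 6, so [K:Q] = 6. (Equivalently: Q(∛979) ⊂ R but ω ∉ R, so [K : Q(∛979)] = 2.)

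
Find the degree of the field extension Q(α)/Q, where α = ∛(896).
[Q(α):Q] = 3

The minimal polynomial of α is x^3 - 896, irreducible over Q since 896 is not a perfect cube (so x^3 - 896 has no rational root). Hence [Q(α):Q] = deg(m_α) = 3.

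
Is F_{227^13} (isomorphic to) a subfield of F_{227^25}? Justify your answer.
No: F_{227^13} is not a subfield of F_{227^25}

F_{p^m} embeds in F_{p^n} iff m | n. Here 13 ∤ 25 (since 25 = 1·13 + 12 with remainder 12 ≠ 0), so F_{227^13} is not a subfield of F_{227^25}. Equivalently: if it were, the tower law would give 13 = [F_{227^13}:F_227] dividing [F_{227^25}:F_227] = 25, contradiction.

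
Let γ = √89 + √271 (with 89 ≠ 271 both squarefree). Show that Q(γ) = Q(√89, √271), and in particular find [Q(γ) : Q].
[Q(γ) : Q] = 4 (equivalently, Q(γ) = Q(√89, √271))

Obviously Q(γ) ⊆ Q(√89, √271), and [Q(√89, √271):Q] = 4 (since 89, 271 are distinct squarefree integers > 1 with 24119 not a perfect square). To show equality we compute the minimal polynomial of γ. From γ = √89 + √271: γ^2 = 89 + 2√(24119) + 271 = 360 + 2√(24119), so γ^2 - 360 = 2√(24119); squaring, (γ^2 - 360)^2 = 4·24119, i.e. γ^4 - 720γ^2 + 129600 - 96476 = 0, i.e. γ^4 - 720γ^2 + 33124 = 0. So γ is a root of x^4 - 720x^2 + 33124. This polynomial is irreducible over Q: it has no rational root (each ±√89 ± √271 is irrational), and any factorization into two quadratics over Q would force √(24119) ∈ Q (pairing opposite roots) or √89, √271 ∈ Q (other pairings), all impossible. Hence [Q(γ):Q] = 4 = [Q(√89, √271):Q], so Q(γ) = Q(√89, √271).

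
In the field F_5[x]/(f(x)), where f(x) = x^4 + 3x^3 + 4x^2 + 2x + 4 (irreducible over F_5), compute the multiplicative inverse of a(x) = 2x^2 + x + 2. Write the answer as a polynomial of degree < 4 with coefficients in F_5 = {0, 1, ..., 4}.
a(x)^(-1) ≡ 4x^3 + 4x^2 + 2x + 4 (mod f(x))

Since f is irreducible over F_5, F_5[x]/(f) is a field and a(x) ≠ 0 has an inverse. Apply the extended Euclidean algorithm to f(x) and a(x) in F_5[x]: f(x) = (3x^2 + 4)·a(x) + (3x + 1);  a(x) = (4x + 4)·(3x + 1) + (3). The last nonzero remainder is the constant 3 = gcd(f, a) in F_5. Back-substituting through the division chain expresses 3 = s(x)·a(x) + t(x)·f(x) with s(x) ≡ 2x^3 + 2x^2 + x + 2 (mod f), so (2x^3 + 2x^2 + x + 2)·a(x) ≡ 3 (mod f). Multiplying by 3^(-1) ≡ 2 in F_5 gives a(x)^(-1) ≡ 2·(2x^3 + 2x^2 + x + 2) ≡ 4x^3 + 4x^2 + 2x + 4 (mod f). Check: (2x^2 + x + 2)·(4x^3 + 4x^2 + 2x + 4) = 3x^5 + 2x^4 + x^3 + 3x^2 + 3x + 3 ≡ 1 (mod x^4 + 3x^3 + 4x^2 + 2x + 4).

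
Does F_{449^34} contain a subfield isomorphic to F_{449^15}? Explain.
No: F_{449^15} is not a subfield of F_{449^34}

F_{p^m} embeds in F_{p^n} iff m | n. Here 15 ∤ 34 (since 34 = 2·15 + 4 with remainder 4 ≠ 0), so F_{449^15} is not a subfield of F_{449^34}. Equivalently: if it were, the tower law would give 15 = [F_{449^15}:F_449] dividing [F_{449^34}:F_449] = 34, contradiction.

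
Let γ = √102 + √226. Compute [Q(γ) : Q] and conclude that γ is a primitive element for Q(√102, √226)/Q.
[Q(γ) : Q] = 4 (equivalently, Q(γ) = Q(√102, √226))

Obviously Q(γ) ⊆ Q(√102, √226), and [Q(√102, √226):Q] = 4 (since 102, 226 are distinct squarefree integers > 1 with 23052 not a perfect square). To show equality we compute the minimal polynomial of γ. From γ = √102 + √226: γ^2 = 102 + 2√(23052) + 226 = 328 + 2√(23052), so γ^2 - 328 = 2√(23052); squaring, (γ^2 - 328)^2 = 4·23052, i.e. γ^4 - 656γ^2 + 107584 - 92208 = 0, i.e. γ^4 - 656γ^2 + 15376 = 0. So γ is a root of x^4 - 656x^2 + 15376. This polynomial is irreducible over Q: it has no rational root (each ±√102 ± √226 is irrational), and any factorization into two quadratics over Q would force √(23052) ∈ Q (pairing opposite roots) or √102, √226 ∈ Q (other pairings), all impossible. Hence [Q(γ):Q] = 4 = [Q(√102, √226):Q], so Q(γ) = Q(√102, √226).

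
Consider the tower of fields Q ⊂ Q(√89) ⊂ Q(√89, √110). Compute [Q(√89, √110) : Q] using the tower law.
[Q(√89, √110) : Q] = 4

[Q(√89):Q] = 2 (min poly x^2 - 89, irreducible since 89 is squarefree > 1). For the top step, suppose √110 ∈ Q(√89), say √110 = c + d√89 with c, d ∈ Q. Squaring: 110 = c^2 + 89d^2 + 2cd√89. Since √89 ∉ Q this forces 2cd = 0. If d = 0 then √110 = c ∈ Q, contradicting 110 squarefree > 1. If c = 0 then 110 = 89d^2, so 89·110 = (89d)^2 is a perfect square in Q — but 89·110 = 9790 is not a perfect square (since 89 and 110 are distinct squarefree integers). Contradiction. Hence √110 ∉ Q(√89), so x^2 - 110 stays irreducible over Q(√89) and [Q(√89, √110) : Q(√89)] = 2. By the tower law, [Q(√89, √110) : Q] = 2 · 2 = 4.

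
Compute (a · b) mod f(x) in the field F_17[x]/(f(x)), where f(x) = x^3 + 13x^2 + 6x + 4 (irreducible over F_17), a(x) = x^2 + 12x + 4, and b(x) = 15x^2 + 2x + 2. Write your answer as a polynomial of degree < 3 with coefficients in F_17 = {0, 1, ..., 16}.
a · b ≡ 12x^2 + 16x + 9 (mod f(x))

Multiply in F_17[x]: a(x)·b(x) = (x^2 + 12x + 4)·(15x^2 + 2x + 2) = 15x^4 + 12x^3 + x^2 + 15x + 8. This has degree ≥ 3, so divide by f(x) over F_17: 15x^4 + 12x^3 + x^2 + 15x + 8 = (15x + 4)·(x^3 + 13x^2 + 6x + 4) + (12x^2 + 16x + 9). Hence a·b ≡ 12x^2 + 16x + 9 (mod f). (F_17[x]/(f) is a field with 17^3 = 4913 elements since f is irreducible of degree 3.)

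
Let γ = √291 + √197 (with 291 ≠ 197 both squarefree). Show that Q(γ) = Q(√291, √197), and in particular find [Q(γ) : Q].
[Q(γ) : Q] = 4 (equivalently, Q(γ) = Q(√291, √197))

Obviously Q(γ) ⊆ Q(√291, √197), and [Q(√291, √197):Q] = 4 (since 291, 197 are distinct squarefree integers > 1 with 57327 not a perfect square). To show equality we compute the minimal polynomial of γ. From γ = √291 + √197: γ^2 = 291 + 2√(57327) + 197 = 488 + 2√(57327), so γ^2 - 488 = 2√(57327); squaring, (γ^2 - 488)^2 = 4·57327, i.e. γ^4 - 976γ^2 + 238144 - 229308 = 0, i.e. γ^4 - 976γ^2 + 8836 = 0. So γ is a root of x^4 - 976x^2 + 8836. This polynomial is irreducible over Q: it has no rational root (each ±√291 ± √197 is irrational), and any factorization into two quadratics over Q would force √(57327) ∈ Q (pairing opposite roots) or √291, √197 ∈ Q (other pairings), all impossible. Hence [Q(γ):Q] = 4 = [Q(√291, √197):Q], so Q(γ) = Q(√291, √197).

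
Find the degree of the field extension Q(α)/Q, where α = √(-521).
[Q(α):Q] = 2

[Q(α):Q] equals the degree of the minimal polynomial of α. Here α^2 = -521 and x^2 + 521 is irreducible (d = -521 is squarefree, ≠ 1, hence not a square), so deg(m_α) = 2. Thus [Q(α):Q] = 2.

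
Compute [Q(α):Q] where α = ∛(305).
[Q(α):Q] = 3

The minimal polynomial of α is x^3 - 305, irreducible over Q since 305 is not a perfect cube (so x^3 - 305 has no rational root). Hence [Q(α):Q] = deg(m_α) = 3.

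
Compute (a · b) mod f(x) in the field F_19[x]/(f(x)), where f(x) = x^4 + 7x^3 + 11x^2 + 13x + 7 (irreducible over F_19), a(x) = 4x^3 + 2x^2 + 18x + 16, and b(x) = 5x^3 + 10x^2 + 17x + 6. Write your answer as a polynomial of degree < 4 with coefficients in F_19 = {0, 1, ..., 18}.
a · b ≡ 10x^3 + 18x^2 + 16x + 8 (mod f(x))

Multiply in F_19[x]: a(x)·b(x) = (4x^3 + 2x^2 + 18x + 16)·(5x^3 + 10x^2 + 17x + 6) = x^6 + 12x^5 + 7x^4 + 14x^3 + 3x^2 + 1. This has degree ≥ 4, so divide by f(x) over F_19: x^6 + 12x^5 + 7x^4 + 14x^3 + 3x^2 + 1 = (x^2 + 5x + 18)·(x^4 + 7x^3 + 11x^2 + 13x + 7) + (10x^3 + 18x^2 + 16x + 8). Hence a·b ≡ 10x^3 + 18x^2 + 16x + 8 (mod f). (F_19[x]/(f) is a field with 19^4 = 130321 elements since f is irreducible of degree 4.)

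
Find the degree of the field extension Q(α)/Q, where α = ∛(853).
[Q(α):Q] = 3

The minimal polynomial of α is x^3 - 853, irreducible over Q since 853 is not a perfect cube (so x^3 - 853 has no rational root). Hence [Q(α):Q] = deg(m_α) = 3.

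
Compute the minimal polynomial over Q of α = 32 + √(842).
m_α(x) = x^2 - 64x + 182

From α - 32 = √(842), squaring gives (α - 32)^2 = 842, i.e. α^2 - 64α + 1024 = 842, so α^2 - 64α + 182 = 0. The discriminant of x^2 - 64x + 182 is (-64)^2 - 4·(182) = 4096 - 728 = 3368, and 4·(842) is not a perfect square in Q since 842 is squarefree and ≠ 1. Hence x^2 - 64x + 182 is irreducible over Q and is the minimal polynomial of α.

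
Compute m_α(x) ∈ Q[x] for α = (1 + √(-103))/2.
m_α(x) = x^2 - x + 26

From 2α - 1 = √(-103), squaring gives (2α - 1)^2 = -103, i.e. 4α^2 - 4α + 1 = -103, so α^2 - α + (1 + 103)/4 = 0. Since -103 ≡ 1 (mod 4), (1 + 103)/4 = 26 ∈ Z. The polynomial x^2 - x + 26 has discriminant 1 - 4·(26) = -103, which is not a perfect square in Q (d = -103 is squarefree and ≠ 1), so x^2 - x + 26 is irreducible over Q. It is the minimal polynomial of α.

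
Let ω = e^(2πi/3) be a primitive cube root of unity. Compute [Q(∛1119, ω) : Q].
[Q(∛1119, ω) : Q] = 6

[Q(∛1119):Q] = 3 (min poly x^3 - 1119, irreducible since 1119 is not a perfect cube). [Q(ω):Q] = 2 (min poly x^2 + x + 1). Since Q(∛1119) ⊂ R and ω ∉ R, we have ω ∉ Q(∛1119), so x^2 + x + 1 remains irreducible over Q(∛1119) and [Q(∛1119, ω) : Q(∛1119)] = 2. By the tower law, [Q(∛1119, ω) : Q] = 3 · 2 = 6. (In fact Q(∛1119, ω) is the splitting field of x^3 - 1119 over Q.)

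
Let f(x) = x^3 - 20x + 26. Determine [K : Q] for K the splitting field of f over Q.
[K : Q] = 6

By the rational root test, any rational root of the monic integer polynomial f(x) = x^3 - 20x + 26 must be an integer dividing the constant term 26, i.e. one of ±{1, 2, 13, 26}. Evaluating: f(1) = 7, f(-1) = 45, f(2) = -6, f(-2) = 58, f(13) = 1963, f(-13) = -1911, f(26) = 17082, f(-26) = -17030; none is 0, so f has no rational root and is therefore irreducible over Q (a cubic with no linear factor over a field is irreducible). For an irreducible cubic, the Galois group is A_3 or S_3 according as the discriminant disc(f) = -4a^3 - 27b^2 = -4·(-20)^3 - 27·(26)^2 = 13748 is or is not a square in Q. Here disc(f) = 13748 is not a perfect square in Q, so the Galois group of f over Q is not contained in A_3 and must be all of S_3. The splitting field has degree |S_3| = 6 over Q, so [K : Q] = 6.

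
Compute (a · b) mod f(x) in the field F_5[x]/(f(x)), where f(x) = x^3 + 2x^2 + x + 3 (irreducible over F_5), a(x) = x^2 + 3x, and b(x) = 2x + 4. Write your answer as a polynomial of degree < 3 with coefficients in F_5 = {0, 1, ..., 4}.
a · b ≡ x^2 + 4 (mod f(x))

Multiply in F_5[x]: a(x)·b(x) = (x^2 + 3x)·(2x + 4) = 2x^3 + 2x. This has degree ≥ 3, so divide by f(x) over F_5: 2x^3 + 2x = (2)·(x^3 + 2x^2 + x + 3) + (x^2 + 4). Hence a·b ≡ x^2 + 4 (mod f). (F_5[x]/(f) is a field with 5^3 = 125 elements since f is irreducible of degree 3.)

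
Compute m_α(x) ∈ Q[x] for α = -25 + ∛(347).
m_α(x) = x^3 + 75x^2 + 1875x + 15278

Set β = α + 25 = ∛(347), so β^3 = 347. Then (α + 25)^3 - 347 = 0, i.e. α is a root of g(x) = (x + 25)^3 - 347 = x^3 + 75x^2 + 1875x + 15278. Since g(x) = h(x + 25) where h(x) = x^3 - 347, and h is irreducible over Q (because 347 is not a perfect cube, so h has no rational root, and a monic cubic with no rational root is irreducible), g is also irreducible (irreducibility is preserved under the substitution x → x + 25). Hence m_α(x) = x^3 + 75x^2 + 1875x + 15278.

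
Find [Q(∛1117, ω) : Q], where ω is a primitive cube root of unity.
[Q(∛1117, ω) : Q] = 6

[Q(∛1117):Q] = 3 (min poly x^3 - 1117, irreducible since 1117 is not a perfect cube). [Q(ω):Q] = 2 (min poly x^2 + x + 1). Since Q(∛1117) ⊂ R and ω ∉ R, we have ω ∉ Q(∛1117), so x^2 + x + 1 remains irreducible over Q(∛1117) and [Q(∛1117, ω) : Q(∛1117)] = 2. By the tower law, [Q(∛1117, ω) : Q] = 3 · 2 = 6. (In fact Q(∛1117, ω) is the splitting field of x^3 - 1117 over Q.)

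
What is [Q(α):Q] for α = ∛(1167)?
[Q(α):Q] = 3

The minimal polynomial of α is x^3 - 1167, irreducible over Q since 1167 is not a perfect cube (so x^3 - 1167 has no rational root). Hence [Q(α):Q] = deg(m_α) = 3.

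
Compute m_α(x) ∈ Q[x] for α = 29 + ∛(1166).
m_α(x) = x^3 - 87x^2 + 2523x - 25555

Set β = α - 29 = ∛(1166), so β^3 = 1166. Then (α - 29)^3 - 1166 = 0, i.e. α is a root of g(x) = (x - 29)^3 - 1166 = x^3 - 87x^2 + 2523x - 25555. Since g(x) = h(x - 29) where h(x) = x^3 - 1166, and h is irreducible over Q (because 1166 is not a perfect cube, so h has no rational root, and a monic cubic with no rational root is irreducible), g is also irreducible (irreducibility is preserved under the substitution x → x - 29). Hence m_α(x) = x^3 - 87x^2 + 2523x - 25555.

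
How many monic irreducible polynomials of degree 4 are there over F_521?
There are 18419986260 monic irreducible polynomials of degree 4 over F_521

Each element of F_{521^4} that lies in no proper subfield is a root of exactly one monic irreducible of degree 4 over F_521, and each such polynomial has 4 distinct roots in F_{521^4}. By Möbius inversion the count is N_521(4) = (1/4) Σ_{d|4} μ(4/d) · 521^d = (1/4)(μ(4)·521^1 + μ(2)·521^2 + μ(1)·521^4) = 73679945040/4 = 18419986260.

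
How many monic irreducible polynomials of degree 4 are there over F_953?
There are 206210669868 monic irreducible polynomials of degree 4 over F_953

Each element of F_{953^4} that lies in no proper subfield is a root of exactly one monic irreducible of degree 4 over F_953, and each such polynomial has 4 distinct roots in F_{953^4}. By Möbius inversion the count is N_953(4) = (1/4) Σ_{d|4} μ(4/d) · 953^d = (1/4)(μ(4)·953^1 + μ(2)·953^2 + μ(1)·953^4) = 824842679472/4 = 206210669868.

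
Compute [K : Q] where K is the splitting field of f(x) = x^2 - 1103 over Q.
[K : Q] = 2

f(x) = x^2 - 1103 factors as (x - √1103)(x + √1103). The splitting field is K = Q(√1103). Since 1103 is squarefree and > 1, it is not a perfect square, so x^2 - 1103 is irreducible over Q and [Q(√1103) : Q] = 2. Hence [K : Q] = 2.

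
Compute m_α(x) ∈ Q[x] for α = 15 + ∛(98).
m_α(x) = x^3 - 45x^2 + 675x - 3473

Set β = α - 15 = ∛(98), so β^3 = 98. Then (α - 15)^3 - 98 = 0, i.e. α is a root of g(x) = (x - 15)^3 - 98 = x^3 - 45x^2 + 675x - 3473. Since g(x) = h(x - 15) where h(x) = x^3 - 98, and h is irreducible over Q (because 98 is not a perfect cube, so h has no rational root, and a monic cubic with no rational root is irreducible), g is also irreducible (irreducibility is preserved under the substitution x → x - 15). Hence m_α(x) = x^3 - 45x^2 + 675x - 3473.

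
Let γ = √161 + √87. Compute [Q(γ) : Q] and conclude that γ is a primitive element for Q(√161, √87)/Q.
[Q(γ) : Q] = 4 (equivalently, Q(γ) = Q(√161, √87))

Obviously Q(γ) ⊆ Q(√161, √87), and [Q(√161, √87):Q] = 4 (since 161, 87 are distinct squarefree integers > 1 with 14007 not a perfect square). To show equality we compute the minimal polynomial of γ. From γ = √161 + √87: γ^2 = 161 + 2√(14007) + 87 = 248 + 2√(14007), so γ^2 - 248 = 2√(14007); squaring, (γ^2 - 248)^2 = 4·14007, i.e. γ^4 - 496γ^2 + 61504 - 56028 = 0, i.e. γ^4 - 496γ^2 + 5476 = 0. So γ is a root of x^4 - 496x^2 + 5476. This polynomial is irreducible over Q: it has no rational root (each ±√161 ± √87 is irrational), and any factorization into two quadratics over Q would force √(14007) ∈ Q (pairing opposite roots) or √161, √87 ∈ Q (other pairings), all impossible. Hence [Q(γ):Q] = 4 = [Q(√161, √87):Q], so Q(γ) = Q(√161, √87).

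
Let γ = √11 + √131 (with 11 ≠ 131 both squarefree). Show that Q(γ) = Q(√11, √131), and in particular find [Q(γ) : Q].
[Q(γ) : Q] = 4 (equivalently, Q(γ) = Q(√11, √131))

Obviously Q(γ) ⊆ Q(√11, √131), and [Q(√11, √131):Q] = 4 (since 11, 131 are distinct squarefree integers > 1 with 1441 not a perfect square). To show equality we compute the minimal polynomial of γ. From γ = √11 + √131: γ^2 = 11 + 2√(1441) + 131 = 142 + 2√(1441), so γ^2 - 142 = 2√(1441); squaring, (γ^2 - 142)^2 = 4·1441, i.e. γ^4 - 284γ^2 + 20164 - 5764 = 0, i.e. γ^4 - 284γ^2 + 14400 = 0. So γ is a root of x^4 - 284x^2 + 14400. This polynomial is irreducible over Q: it has no rational root (each ±√11 ± √131 is irrational), and any factorization into two quadratics over Q would force √(1441) ∈ Q (pairing opposite roots) or √11, √131 ∈ Q (other pairings), all impossible. Hence [Q(γ):Q] = 4 = [Q(√11, √131):Q], so Q(γ) = Q(√11, √131).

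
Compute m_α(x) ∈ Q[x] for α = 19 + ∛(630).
m_α(x) = x^3 - 57x^2 + 1083x - 7489

Set β = α - 19 = ∛(630), so β^3 = 630. Then (α - 19)^3 - 630 = 0, i.e. α is a root of g(x) = (x - 19)^3 - 630 = x^3 - 57x^2 + 1083x - 7489. Since g(x) = h(x - 19) where h(x) = x^3 - 630, and h is irreducible over Q (because 630 is not a perfect cube, so h has no rational root, and a monic cubic with no rational root is irreducible), g is also irreducible (irreducibility is preserved under the substitution x → x - 19). Hence m_α(x) = x^3 - 57x^2 + 1083x - 7489.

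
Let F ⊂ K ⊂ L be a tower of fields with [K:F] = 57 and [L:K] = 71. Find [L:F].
[L:F] = 4047

The tower law says that for any tower of field extensions F ⊂ K ⊂ L with finite degrees, [L:F] = [L:K] · [K:F]. Here this gives [L:F] = 71 · 57 = 4047.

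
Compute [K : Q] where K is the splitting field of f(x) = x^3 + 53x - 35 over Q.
[K : Q] = 6

By the rational root test, any rational root of the monic integer polynomial f(x) = x^3 + 53x - 35 must be an integer dividing the constant term -35, i.e. one of ±{1, 5, 7, 35}. Evaluating: f(1) = 19, f(-1) = -89, f(5) = 355, f(-5) = -425, f(7) = 679, f(-7) = -749, f(35) = 44695, f(-35) = -44765; none is 0, so f has no rational root and is therefore irreducible over Q (a cubic with no linear factor over a field is irreducible). For an irreducible cubic, the Galois group is A_3 or S_3 according as the discriminant disc(f) = -4a^3 - 27b^2 = -4·(53)^3 - 27·(-35)^2 = -628583 is or is not a square in Q. Here disc(f) = -628583 is not a perfect square in Q, so the Galois group of f over Q is not contained in A_3 and must be all of S_3. The splitting field has degree |S_3| = 6 over Q, so [K : Q] = 6.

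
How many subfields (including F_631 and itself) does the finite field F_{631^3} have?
F_{631^3} has 2 subfields

The subfields of F_{p^n} are exactly the fields F_{p^d} for d | n (each is the fixed field of the unique index-d subgroup of Gal(F_{p^n}/F_p) ≅ Z/nZ). The divisors of n = 3 are {1, 3}, giving 2 subfields: F_{631^1}, F_{631^3}.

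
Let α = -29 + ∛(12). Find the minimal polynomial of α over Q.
m_α(x) = x^3 + 87x^2 + 2523x + 24377

Set β = α + 29 = ∛(12), so β^3 = 12. Then (α + 29)^3 - 12 = 0, i.e. α is a root of g(x) = (x + 29)^3 - 12 = x^3 + 87x^2 + 2523x + 24377. Since g(x) = h(x + 29) where h(x) = x^3 - 12, and h is irreducible over Q (because 12 is not a perfect cube, so h has no rational root, and a monic cubic with no rational root is irreducible), g is also irreducible (irreducibility is preserved under the substitution x → x + 29). Hence m_α(x) = x^3 + 87x^2 + 2523x + 24377.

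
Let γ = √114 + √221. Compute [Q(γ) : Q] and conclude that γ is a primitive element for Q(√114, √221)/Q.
[Q(γ) : Q] = 4 (equivalently, Q(γ) = Q(√114, √221))

Obviously Q(γ) ⊆ Q(√114, √221), and [Q(√114, √221):Q] = 4 (since 114, 221 are distinct squarefree integers > 1 with 25194 not a perfect square). To show equality we compute the minimal polynomial of γ. From γ = √114 + √221: γ^2 = 114 + 2√(25194) + 221 = 335 + 2√(25194), so γ^2 - 335 = 2√(25194); squaring, (γ^2 - 335)^2 = 4·25194, i.e. γ^4 - 670γ^2 + 112225 - 100776 = 0, i.e. γ^4 - 670γ^2 + 11449 = 0. So γ is a root of x^4 - 670x^2 + 11449. This polynomial is irreducible over Q: it has no rational root (each ±√114 ± √221 is irrational), and any factorization into two quadratics over Q would force √(25194) ∈ Q (pairing opposite roots) or √114, √221 ∈ Q (other pairings), all impossible. Hence [Q(γ):Q] = 4 = [Q(√114, √221):Q], so Q(γ) = Q(√114, √221).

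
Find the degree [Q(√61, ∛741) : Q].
[Q(√61, ∛741) : Q] = 6

Let L = Q(√61, ∛741). Since Q(√61) ⊂ L and [Q(√61):Q] = 2, the tower law gives 2 | [L:Q]. Likewise Q(∛741) ⊂ L with [Q(∛741):Q] = 3 (because 741 is not a perfect cube), so 3 | [L:Q]. As gcd(2,3) = 1, [L:Q] is divisible by 6. Conversely L is generated over Q by √61 and ∛741, so [L:Q] ≤ 2·3 = 6. Therefore [Q(√61, ∛741) : Q] = 6.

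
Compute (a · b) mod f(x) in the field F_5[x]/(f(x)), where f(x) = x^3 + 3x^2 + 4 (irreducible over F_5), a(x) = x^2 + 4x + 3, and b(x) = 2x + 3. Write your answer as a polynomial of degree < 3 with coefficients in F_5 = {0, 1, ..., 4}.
a · b ≡ 3x + 1 (mod f(x))

Multiply in F_5[x]: a(x)·b(x) = (x^2 + 4x + 3)·(2x + 3) = 2x^3 + x^2 + 3x + 4. This has degree ≥ 3, so divide by f(x) over F_5: 2x^3 + x^2 + 3x + 4 = (2)·(x^3 + 3x^2 + 4) + (3x + 1). Hence a·b ≡ 3x + 1 (mod f). (F_5[x]/(f) is a field with 5^3 = 125 elements since f is irreducible of degree 3.)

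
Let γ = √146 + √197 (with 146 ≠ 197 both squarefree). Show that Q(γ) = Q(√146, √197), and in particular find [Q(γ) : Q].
[Q(γ) : Q] = 4 (equivalently, Q(γ) = Q(√146, √197))

Obviously Q(γ) ⊆ Q(√146, √197), and [Q(√146, √197):Q] = 4 (since 146, 197 are distinct squarefree integers > 1 with 28762 not a perfect square). To show equality we compute the minimal polynomial of γ. From γ = √146 + √197: γ^2 = 146 + 2√(28762) + 197 = 343 + 2√(28762), so γ^2 - 343 = 2√(28762); squaring, (γ^2 - 343)^2 = 4·28762, i.e. γ^4 - 686γ^2 + 117649 - 115048 = 0, i.e. γ^4 - 686γ^2 + 2601 = 0. So γ is a root of x^4 - 686x^2 + 2601. This polynomial is irreducible over Q: it has no rational root (each ±√146 ± √197 is irrational), and any factorization into two quadratics over Q would force √(28762) ∈ Q (pairing opposite roots) or √146, √197 ∈ Q (other pairings), all impossible. Hence [Q(γ):Q] = 4 = [Q(√146, √197):Q], so Q(γ) = Q(√146, √197).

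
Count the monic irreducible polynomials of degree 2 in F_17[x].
There are 136 monic irreducible polynomials of degree 2 over F_17

Each element of F_{17^2} that lies in no proper subfield is a root of exactly one monic irreducible of degree 2 over F_17, and each such polynomial has 2 distinct roots in F_{17^2}. By Möbius inversion the count is N_17(2) = (1/2) Σ_{d|2} μ(2/d) · 17^d = (1/2)(μ(2)·17^1 + μ(1)·17^2) = 272/2 = 136.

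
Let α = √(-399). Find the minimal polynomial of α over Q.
m_α(x) = x^2 + 399

α satisfies α^2 + 399 = 0, so x^2 + 399 annihilates α. Since d = -399 is squarefree and ≠ 1, it is not a perfect square in Q, so x^2 + 399 has no rational root and is therefore irreducible over Q (a degree-2 polynomial over a field is irreducible iff it has no root). Hence m_α(x) = x^2 + 399.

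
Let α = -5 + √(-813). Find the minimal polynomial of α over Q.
m_α(x) = x^2 + 10x + 838

From α + 5 = √(-813), squaring gives (α + 5)^2 = -813, i.e. α^2 + 10α + 25 = -813, so α^2 + 10α + 838 = 0. The discriminant of x^2 + 10x + 838 is (10)^2 - 4·(838) = 100 - 3352 = -3252, and 4·(-813) is not a perfect square in Q since -813 is squarefree and ≠ 1. Hence x^2 + 10x + 838 is irreducible over Q and is the minimal polynomial of α.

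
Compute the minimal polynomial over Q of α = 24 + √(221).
m_α(x) = x^2 - 48x + 355

From α - 24 = √(221), squaring gives (α - 24)^2 = 221, i.e. α^2 - 48α + 576 = 221, so α^2 - 48α + 355 = 0. The discriminant of x^2 - 48x + 355 is (-48)^2 - 4·(355) = 2304 - 1420 = 884, and 4·(221) is not a perfect square in Q since 221 is squarefree and ≠ 1. Hence x^2 - 48x + 355 is irreducible over Q and is the minimal polynomial of α.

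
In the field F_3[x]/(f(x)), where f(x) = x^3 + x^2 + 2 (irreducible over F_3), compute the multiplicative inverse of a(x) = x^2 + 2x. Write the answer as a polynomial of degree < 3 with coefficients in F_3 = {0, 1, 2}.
a(x)^(-1) ≡ x^2 + 1 (mod f(x))

Since f is irreducible over F_3, F_3[x]/(f) is a field and a(x) ≠ 0 has an inverse. Apply the extended Euclidean algorithm to f(x) and a(x) in F_3[x]: f(x) = (x + 2)·a(x) + (2x + 2);  a(x) = (2x + 2)·(2x + 2) + (2). The last nonzero remainder is the constant 2 = gcd(f, a) in F_3. Back-substituting through the division chain expresses 2 = s(x)·a(x) + t(x)·f(x) with s(x) ≡ 2x^2 + 2 (mod f), so (2x^2 + 2)·a(x) ≡ 2 (mod f). Multiplying by 2^(-1) ≡ 2 in F_3 gives a(x)^(-1) ≡ 2·(2x^2 + 2) ≡ x^2 + 1 (mod f). Check: (x^2 + 2x)·(x^2 + 1) = x^4 + 2x^3 + x^2 + 2x ≡ 1 (mod x^3 + x^2 + 2).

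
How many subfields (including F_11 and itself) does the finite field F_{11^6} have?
F_{11^6} has 4 subfields

The subfields of F_{p^n} are exactly the fields F_{p^d} for d | n (each is the fixed field of the unique index-d subgroup of Gal(F_{p^n}/F_p) ≅ Z/nZ). The divisors of n = 6 are {1, 2, 3, 6}, giving 4 subfields: F_{11^1}, F_{11^2}, F_{11^3}, F_{11^6}.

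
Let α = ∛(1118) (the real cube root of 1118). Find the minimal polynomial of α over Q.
m_α(x) = x^3 - 1118

α satisfies α^3 = 1118, so x^3 - 1118 annihilates α. By the rational root test, a rational root p/q (in lowest terms) of x^3 - 1118 would satisfy p^3 = 1118 q^3, forcing q = 1 and p^3 = 1118; but 1118 is not a perfect cube, contradiction. A monic cubic over Q with no rational root is irreducible (any nontrivial factorization would include a linear factor). Hence x^3 - 1118 is the minimal polynomial of α, and in particular [Q(α):Q] = 3.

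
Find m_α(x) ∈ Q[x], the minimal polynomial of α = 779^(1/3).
m_α(x) = x^3 - 779

α satisfies α^3 = 779, so x^3 - 779 annihilates α. By the rational root test, a rational root p/q (in lowest terms) of x^3 - 779 would satisfy p^3 = 779 q^3, forcing q = 1 and p^3 = 779; but 779 is not a perfect cube, contradiction. A monic cubic over Q with no rational root is irreducible (any nontrivial factorization would include a linear factor). Hence x^3 - 779 is the minimal polynomial of α, and in particular [Q(α):Q] = 3.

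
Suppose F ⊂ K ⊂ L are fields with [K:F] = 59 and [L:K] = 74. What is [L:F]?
[L:F] = 4366

The tower law says that for any tower of field extensions F ⊂ K ⊂ L with finite degrees, [L:F] = [L:K] · [K:F]. Here this gives [L:F] = 74 · 59 = 4366.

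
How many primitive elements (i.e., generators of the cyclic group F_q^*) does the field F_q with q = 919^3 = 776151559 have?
There are φ(776151558) = 181398528 primitive elements

F_q^* is cyclic of order q - 1 = 776151558. A cyclic group of order m has exactly φ(m) generators. Here m = 776151558 = 2 · 3^4 · 7 · 13 · 17 · 19 · 163, so the number of primitive elements is φ(776151558) = 181398528.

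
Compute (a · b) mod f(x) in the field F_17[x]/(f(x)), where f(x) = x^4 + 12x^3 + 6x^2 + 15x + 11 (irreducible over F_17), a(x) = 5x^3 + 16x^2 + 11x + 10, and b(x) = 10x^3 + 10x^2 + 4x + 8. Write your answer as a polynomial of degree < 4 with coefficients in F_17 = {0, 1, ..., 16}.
a · b ≡ 9x^3 + 9x^2 + 5x + 16 (mod f(x))

Multiply in F_17[x]: a(x)·b(x) = (5x^3 + 16x^2 + 11x + 10)·(10x^3 + 10x^2 + 4x + 8) = 16x^6 + 6x^5 + x^4 + 8x^3 + 9x + 12. This has degree ≥ 4, so divide by f(x) over F_17: 16x^6 + 6x^5 + x^4 + 8x^3 + 9x + 12 = (16x^2 + x + 12)·(x^4 + 12x^3 + 6x^2 + 15x + 11) + (9x^3 + 9x^2 + 5x + 16). Hence a·b ≡ 9x^3 + 9x^2 + 5x + 16 (mod f). (F_17[x]/(f) is a field with 17^4 = 83521 elements since f is irreducible of degree 4.)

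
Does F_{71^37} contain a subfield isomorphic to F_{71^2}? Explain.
No: F_{71^2} is not a subfield of F_{71^37}

F_{p^m} embeds in F_{p^n} iff m | n. Here 2 ∤ 37 (since 37 = 18·2 + 1 with remainder 1 ≠ 0), so F_{71^2} is not a subfield of F_{71^37}. Equivalently: if it were, the tower law would give 2 = [F_{71^2}:F_71] dividing [F_{71^37}:F_71] = 37, contradiction.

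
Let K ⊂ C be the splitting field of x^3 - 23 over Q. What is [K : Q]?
[K : Q] = 6

The roots of x^3 - 23 are ∛23, ω∛23, ω^2∛23 where ω = e^(2πi/3) is a primitive cube root of unity, so K = Q(∛23, ω). Now [Q(∛23):Q] = 3 (since 23 is not a perfect cube, x^3 - 23 is irreducible) and [Q(ω):Q] = 2. Both 2 and 3 divide [K:Q], and [K:Q] ≤ 3·2 = 6, so [K:Q] = 6. (Equivalently: Q(∛23) ⊂ R but ω ∉ R, so [K : Q(∛23)] = 2.)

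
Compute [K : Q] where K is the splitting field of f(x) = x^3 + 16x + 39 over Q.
[K : Q] = 6

By the rational root test, any rational root of the monic integer polynomial f(x) = x^3 + 16x + 39 must be an integer dividing the constant term 39, i.e. one of ±{1, 3, 13, 39}. Evaluating: f(1) = 56, f(-1) = 22, f(3) = 114, f(-3) = -36, f(13) = 2444, f(-13) = -2366, f(39) = 59982, f(-39) = -59904; none is 0, so f has no rational root and is therefore irreducible over Q (a cubic with no linear factor over a field is irreducible). For an irreducible cubic, the Galois group is A_3 or S_3 according as the discriminant disc(f) = -4a^3 - 27b^2 = -4·(16)^3 - 27·(39)^2 = -57451 is or is not a square in Q. Here disc(f) = -57451 is not a perfect square in Q, so the Galois group of f over Q is not contained in A_3 and must be all of S_3. The splitting field has degree |S_3| = 6 over Q, so [K : Q] = 6.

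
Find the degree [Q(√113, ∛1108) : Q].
[Q(√113, ∛1108) : Q] = 6

Let L = Q(√113, ∛1108). Since Q(√113) ⊂ L and [Q(√113):Q] = 2, the tower law gives 2 | [L:Q]. Likewise Q(∛1108) ⊂ L with [Q(∛1108):Q] = 3 (because 1108 is not a perfect cube), so 3 | [L:Q]. As gcd(2,3) = 1, [L:Q] is divisible by 6. Conversely L is generated over Q by √113 and ∛1108, so [L:Q] ≤ 2·3 = 6. Therefore [Q(√113, ∛1108) : Q] = 6.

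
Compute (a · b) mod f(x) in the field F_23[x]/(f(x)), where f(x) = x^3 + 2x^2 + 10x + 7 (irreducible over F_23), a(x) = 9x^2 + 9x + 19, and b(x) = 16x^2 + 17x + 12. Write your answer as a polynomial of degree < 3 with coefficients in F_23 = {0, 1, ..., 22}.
a · b ≡ 4x^2 + 4 (mod f(x))

Multiply in F_23[x]: a(x)·b(x) = (9x^2 + 9x + 19)·(16x^2 + 17x + 12) = 6x^4 + 21x^3 + 13x^2 + 17x + 21. This has degree ≥ 3, so divide by f(x) over F_23: 6x^4 + 21x^3 + 13x^2 + 17x + 21 = (6x + 9)·(x^3 + 2x^2 + 10x + 7) + (4x^2 + 4). Hence a·b ≡ 4x^2 + 4 (mod f). (F_23[x]/(f) is a field with 23^3 = 12167 elements since f is irreducible of degree 3.)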